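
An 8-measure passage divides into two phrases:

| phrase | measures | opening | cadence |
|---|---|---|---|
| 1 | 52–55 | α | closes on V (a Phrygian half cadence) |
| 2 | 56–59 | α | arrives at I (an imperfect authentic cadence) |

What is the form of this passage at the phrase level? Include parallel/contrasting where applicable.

parallel period

Phrase 1 ends with a Phrygian half cadence (weaker) and phrase 2 with an imperfect authentic cadence (stronger): antecedent + consequent = a period.
The two phrases open with the same material (α / α), so the period is parallel.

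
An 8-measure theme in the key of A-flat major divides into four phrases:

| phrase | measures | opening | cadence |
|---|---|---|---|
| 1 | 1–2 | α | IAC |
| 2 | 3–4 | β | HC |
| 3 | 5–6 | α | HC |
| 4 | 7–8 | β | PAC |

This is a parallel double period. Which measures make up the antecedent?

measures 1–4

In a double period the first pair of phrases (ending half cadence) is the large antecedent and the second pair (ending perfect authentic cadence) is the large consequent; the antecedent is measures 1–4.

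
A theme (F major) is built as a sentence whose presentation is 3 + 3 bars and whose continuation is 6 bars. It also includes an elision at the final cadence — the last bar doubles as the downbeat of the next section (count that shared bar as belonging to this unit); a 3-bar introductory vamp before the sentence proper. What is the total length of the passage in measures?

Basic sentence: 3 + 3 + 6 = 12 bars.
12 (basic form) + 3 (introduction) = 15.
The elision shares a bar with the next section but does not change this unit's count.

15 measures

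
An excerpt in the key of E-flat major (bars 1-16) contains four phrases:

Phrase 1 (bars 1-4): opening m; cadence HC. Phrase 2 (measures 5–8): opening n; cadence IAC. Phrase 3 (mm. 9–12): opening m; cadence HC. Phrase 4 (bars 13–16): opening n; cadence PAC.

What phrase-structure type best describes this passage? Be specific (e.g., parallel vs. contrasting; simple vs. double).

Four phrases in two halves: the first half (bars 1–8) ends with an imperfect authentic cadence, the second (mm. 9–16) with a perfect authentic cadence — a large antecedent–consequent pair, i.e. a double period.
Phrase 3 begins with the same material as phrase 1, making it parallel.

parallel double period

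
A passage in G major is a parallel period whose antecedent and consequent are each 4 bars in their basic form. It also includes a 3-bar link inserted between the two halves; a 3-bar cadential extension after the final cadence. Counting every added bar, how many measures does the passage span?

14 measures

Basic parallel period: 4 + 4 = 8 bars.
8 (basic form) + 3 (link) + 3 (cadential extension) = 14.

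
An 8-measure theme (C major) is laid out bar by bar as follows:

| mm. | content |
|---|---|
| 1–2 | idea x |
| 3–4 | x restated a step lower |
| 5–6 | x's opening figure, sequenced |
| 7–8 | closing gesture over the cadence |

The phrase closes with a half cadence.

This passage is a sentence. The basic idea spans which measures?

measures 1–2

The presentation of a sentence is the basic idea (mm. 1-2) plus its repetition (measures 3–4); the basic idea is therefore measures 1–2.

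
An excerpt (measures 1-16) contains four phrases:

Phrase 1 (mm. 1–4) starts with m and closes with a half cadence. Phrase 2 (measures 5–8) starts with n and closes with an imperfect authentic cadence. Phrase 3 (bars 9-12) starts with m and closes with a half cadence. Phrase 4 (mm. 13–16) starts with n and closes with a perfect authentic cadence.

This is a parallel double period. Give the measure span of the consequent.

In a double period the first pair of phrases (ending imperfect authentic cadence) is the large antecedent and the second pair (ending perfect authentic cadence) is the large consequent; the consequent is measures 9–16.

measures 9–16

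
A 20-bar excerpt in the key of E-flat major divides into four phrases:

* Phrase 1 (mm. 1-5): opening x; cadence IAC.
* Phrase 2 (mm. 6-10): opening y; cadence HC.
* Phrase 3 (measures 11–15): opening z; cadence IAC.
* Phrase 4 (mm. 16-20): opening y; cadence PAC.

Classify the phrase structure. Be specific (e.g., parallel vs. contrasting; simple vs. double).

Four phrases in two halves: the first half (mm. 1–10) ends with a half cadence, the second (bars 11–20) with a perfect authentic cadence — a large antecedent–consequent pair, i.e. a double period.
Phrase 3 begins with different material from phrase 1, making it contrasting.

contrasting double period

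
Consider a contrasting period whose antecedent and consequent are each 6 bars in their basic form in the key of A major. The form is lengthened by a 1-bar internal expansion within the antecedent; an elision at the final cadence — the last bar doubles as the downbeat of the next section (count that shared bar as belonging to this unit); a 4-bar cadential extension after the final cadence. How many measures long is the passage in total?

17 measures

Basic contrasting period: 6 + 6 = 12 bars.
12 (basic form) + 1 (internal expansion) + 4 (cadential extension) = 17.
The elision shares a bar with the next section but does not change this unit's count.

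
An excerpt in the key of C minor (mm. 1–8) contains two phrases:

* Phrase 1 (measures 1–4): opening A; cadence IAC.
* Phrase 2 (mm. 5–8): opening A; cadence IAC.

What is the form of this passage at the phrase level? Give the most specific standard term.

repeated phrase

Both phrases have the same opening (A) and the same cadence (imperfect authentic cadence): the second is a restatement, not a consequent, so this is a repeated phrase rather than a period.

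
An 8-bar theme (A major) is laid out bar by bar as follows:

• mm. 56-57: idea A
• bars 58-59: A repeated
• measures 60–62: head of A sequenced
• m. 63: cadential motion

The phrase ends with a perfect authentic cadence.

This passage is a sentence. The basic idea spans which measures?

measures 56–57

The presentation of a sentence is the basic idea (mm. 56-57) plus its repetition (measures 58-59); the basic idea is therefore measures 56–57.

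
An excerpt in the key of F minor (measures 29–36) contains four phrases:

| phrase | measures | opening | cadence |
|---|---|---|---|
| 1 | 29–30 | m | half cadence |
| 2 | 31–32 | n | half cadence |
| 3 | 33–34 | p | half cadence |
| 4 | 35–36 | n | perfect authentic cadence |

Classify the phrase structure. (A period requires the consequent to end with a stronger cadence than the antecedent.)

Four phrases in two halves: the first half (mm. 29–32) ends with a half cadence, the second (bars 33-36) with a perfect authentic cadence — a large antecedent–consequent pair, i.e. a double period.
Phrase 3 begins with different material from phrase 1, making it contrasting.

contrasting double period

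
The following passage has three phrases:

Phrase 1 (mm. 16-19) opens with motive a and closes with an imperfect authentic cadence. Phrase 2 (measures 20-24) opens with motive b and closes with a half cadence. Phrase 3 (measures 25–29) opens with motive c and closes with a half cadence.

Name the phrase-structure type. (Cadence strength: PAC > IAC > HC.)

phrase group

The final phrase closes with a half cadence, which is not stronger than the preceding half cadence; the 3 phrases lack an overall antecedent–consequent design and so form a phrase group.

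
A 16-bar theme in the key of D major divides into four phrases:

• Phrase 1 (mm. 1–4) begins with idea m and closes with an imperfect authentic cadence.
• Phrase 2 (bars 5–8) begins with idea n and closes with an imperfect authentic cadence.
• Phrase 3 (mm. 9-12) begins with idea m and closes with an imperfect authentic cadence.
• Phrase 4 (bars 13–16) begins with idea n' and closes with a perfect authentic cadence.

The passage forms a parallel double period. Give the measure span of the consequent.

In a double period the first pair of phrases (ending imperfect authentic cadence) is the large antecedent and the second pair (ending perfect authentic cadence) is the large consequent; the consequent is measures 9–16.

measures 9–16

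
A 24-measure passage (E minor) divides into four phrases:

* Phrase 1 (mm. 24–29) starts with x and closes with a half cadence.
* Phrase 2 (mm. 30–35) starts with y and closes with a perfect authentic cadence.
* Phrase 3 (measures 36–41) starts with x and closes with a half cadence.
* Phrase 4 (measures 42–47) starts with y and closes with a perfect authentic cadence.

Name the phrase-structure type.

repeated period

The cadence pattern HC–PAC–HC–PAC is weak–strong twice, and phrases 3–4 restate phrases 1–2: a period heard twice, not a double period (which would end weakly at phrase 2).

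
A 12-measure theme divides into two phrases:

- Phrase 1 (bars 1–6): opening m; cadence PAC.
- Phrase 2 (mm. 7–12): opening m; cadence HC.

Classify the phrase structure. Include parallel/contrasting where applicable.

phrase group

The second phrase closes with a half cadence, which is not stronger than the first phrase's perfect authentic cadence; without a weak→strong cadential pair there is no antecedent–consequent relationship, so this is a phrase group rather than a period.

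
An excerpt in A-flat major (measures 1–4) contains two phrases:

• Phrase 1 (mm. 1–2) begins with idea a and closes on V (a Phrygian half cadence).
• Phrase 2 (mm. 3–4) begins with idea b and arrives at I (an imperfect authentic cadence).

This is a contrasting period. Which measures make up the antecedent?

measures 1–2

The phrase ending with the weaker cadence (Phrygian half cadence) is the antecedent; the one ending more conclusively (imperfect authentic cadence) is the consequent. The antecedent is measures 1–2.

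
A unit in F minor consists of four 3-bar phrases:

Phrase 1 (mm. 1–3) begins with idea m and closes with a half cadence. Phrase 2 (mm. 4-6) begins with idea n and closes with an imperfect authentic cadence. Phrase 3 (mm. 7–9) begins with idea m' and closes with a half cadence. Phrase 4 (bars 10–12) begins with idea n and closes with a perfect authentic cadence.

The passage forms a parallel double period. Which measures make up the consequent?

In a double period the first pair of phrases (ending imperfect authentic cadence) is the large antecedent and the second pair (ending perfect authentic cadence) is the large consequent; the consequent is measures 7–12.

measures 7–12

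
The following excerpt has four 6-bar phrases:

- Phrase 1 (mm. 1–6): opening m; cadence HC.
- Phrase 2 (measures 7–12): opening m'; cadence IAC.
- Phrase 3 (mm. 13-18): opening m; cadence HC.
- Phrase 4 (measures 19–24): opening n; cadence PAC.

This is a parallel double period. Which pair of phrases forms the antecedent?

In a double period the first pair of phrases (ending imperfect authentic cadence) is the large antecedent and the second pair (ending perfect authentic cadence) is the large consequent; the antecedent is phrases 1 and 2.

phrases 1 and 2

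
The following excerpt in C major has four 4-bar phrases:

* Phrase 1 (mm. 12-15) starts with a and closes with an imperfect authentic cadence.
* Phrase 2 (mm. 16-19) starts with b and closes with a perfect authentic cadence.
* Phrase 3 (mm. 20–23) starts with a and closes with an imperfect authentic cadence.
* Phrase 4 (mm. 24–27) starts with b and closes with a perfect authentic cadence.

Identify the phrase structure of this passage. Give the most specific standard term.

The cadence pattern IAC–PAC–IAC–PAC is weak–strong twice, and phrases 3–4 restate phrases 1–2: a period heard twice, not a double period (which would end weakly at phrase 2).

repeated period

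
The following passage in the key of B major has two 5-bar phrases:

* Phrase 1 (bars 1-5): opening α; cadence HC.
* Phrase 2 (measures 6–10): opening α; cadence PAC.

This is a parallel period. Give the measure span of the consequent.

The phrase ending with the weaker cadence (half cadence) is the antecedent; the one ending more conclusively (perfect authentic cadence) is the consequent. The consequent is measures 6–10.

measures 6–10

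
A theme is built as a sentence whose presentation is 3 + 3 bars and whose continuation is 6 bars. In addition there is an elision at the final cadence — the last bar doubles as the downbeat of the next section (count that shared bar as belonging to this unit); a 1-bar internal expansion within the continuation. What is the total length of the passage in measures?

13 measures

Basic sentence: 3 + 3 + 6 = 12 bars.
12 (basic form) + 1 (internal expansion) = 13.
The elision shares a bar with the next section but does not change this unit's count.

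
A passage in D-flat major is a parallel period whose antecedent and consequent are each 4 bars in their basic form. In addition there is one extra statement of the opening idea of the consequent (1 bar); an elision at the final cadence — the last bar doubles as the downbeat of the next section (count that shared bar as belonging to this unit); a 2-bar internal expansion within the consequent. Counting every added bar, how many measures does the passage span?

11 measures

Basic parallel period: 4 + 4 = 8 bars.
8 (basic form) + 1 (extra statement) + 2 (internal expansion) = 11.
The elision shares a bar with the next section but does not change this unit's count.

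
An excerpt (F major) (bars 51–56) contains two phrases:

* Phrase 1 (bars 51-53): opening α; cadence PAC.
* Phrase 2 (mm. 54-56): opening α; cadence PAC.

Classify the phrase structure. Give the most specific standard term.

repeated phrase

Both phrases have the same opening (α) and the same cadence (perfect authentic cadence): the second is a restatement, not a consequent, so this is a repeated phrase rather than a period.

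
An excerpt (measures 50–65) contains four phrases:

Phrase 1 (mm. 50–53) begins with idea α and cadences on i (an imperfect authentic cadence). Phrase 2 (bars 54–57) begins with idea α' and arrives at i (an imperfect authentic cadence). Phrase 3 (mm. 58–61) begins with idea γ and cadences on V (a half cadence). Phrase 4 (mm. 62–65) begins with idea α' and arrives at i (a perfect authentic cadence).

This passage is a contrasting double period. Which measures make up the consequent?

measures 58–65

In a double period the four phrases pair into a large antecedent (phrases 1–2, ending imperfect authentic cadence) and a large consequent (phrases 3–4, ending perfect authentic cadence). The consequent spans mm. 58-65.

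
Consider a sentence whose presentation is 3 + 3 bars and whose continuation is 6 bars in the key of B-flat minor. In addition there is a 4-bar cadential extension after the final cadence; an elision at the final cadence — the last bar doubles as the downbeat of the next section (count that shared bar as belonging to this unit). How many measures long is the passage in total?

Basic sentence: 3 + 3 + 6 = 12 bars.
12 (basic form) + 4 (cadential extension) = 16.
The elision shares a bar with the next section but does not change this unit's count.

16 measures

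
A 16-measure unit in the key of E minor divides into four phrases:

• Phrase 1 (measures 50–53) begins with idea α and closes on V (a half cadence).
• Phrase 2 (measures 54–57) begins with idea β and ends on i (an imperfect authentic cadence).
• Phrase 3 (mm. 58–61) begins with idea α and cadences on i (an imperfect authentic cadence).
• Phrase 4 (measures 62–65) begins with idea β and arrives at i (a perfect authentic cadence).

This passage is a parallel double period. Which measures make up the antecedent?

measures 50–57

In a double period the four phrases pair into a large antecedent (phrases 1–2, ending imperfect authentic cadence) and a large consequent (phrases 3–4, ending perfect authentic cadence). The antecedent spans measures 50–57.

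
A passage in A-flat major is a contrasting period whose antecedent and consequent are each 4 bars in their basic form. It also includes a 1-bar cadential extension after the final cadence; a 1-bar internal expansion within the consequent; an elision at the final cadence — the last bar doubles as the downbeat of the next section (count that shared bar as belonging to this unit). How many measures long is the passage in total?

Basic contrasting period: 4 + 4 = 8 bars.
8 (basic form) + 1 (cadential extension) + 1 (internal expansion) = 10.
The elision shares a bar with the next section but does not change this unit's count.

10 measures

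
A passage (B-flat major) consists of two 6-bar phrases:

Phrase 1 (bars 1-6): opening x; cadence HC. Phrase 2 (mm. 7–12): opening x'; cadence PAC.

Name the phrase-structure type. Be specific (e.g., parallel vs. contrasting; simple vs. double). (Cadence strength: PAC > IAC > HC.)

parallel period

Phrase 1 ends with a half cadence (weaker) and phrase 2 with a perfect authentic cadence (stronger): antecedent + consequent = a period.
The two phrases open with the same material (x / x'), so the period is parallel.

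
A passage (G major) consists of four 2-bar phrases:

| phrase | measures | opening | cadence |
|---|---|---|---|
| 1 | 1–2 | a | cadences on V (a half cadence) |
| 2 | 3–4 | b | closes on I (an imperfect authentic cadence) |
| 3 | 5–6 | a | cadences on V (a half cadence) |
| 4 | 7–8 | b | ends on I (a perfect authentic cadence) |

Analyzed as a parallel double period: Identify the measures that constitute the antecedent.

In a double period the four phrases pair into a large antecedent (phrases 1–2, ending imperfect authentic cadence) and a large consequent (phrases 3–4, ending perfect authentic cadence). The antecedent spans mm. 1–4.

measures 1–4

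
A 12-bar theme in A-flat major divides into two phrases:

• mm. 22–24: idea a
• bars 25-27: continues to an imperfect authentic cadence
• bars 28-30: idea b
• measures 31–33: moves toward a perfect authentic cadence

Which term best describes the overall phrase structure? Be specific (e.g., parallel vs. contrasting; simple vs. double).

Phrase 1 ends with an imperfect authentic cadence (weaker) and phrase 2 with a perfect authentic cadence (stronger): antecedent + consequent = a period.
The two phrases open with different material (a / b), so the period is contrasting.

contrasting period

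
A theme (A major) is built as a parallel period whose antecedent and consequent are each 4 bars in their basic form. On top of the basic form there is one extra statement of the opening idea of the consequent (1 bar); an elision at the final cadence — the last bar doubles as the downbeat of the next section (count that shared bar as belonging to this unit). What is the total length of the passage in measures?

9 measures

Basic parallel period: 4 + 4 = 8 bars.
8 (basic form) + 1 (extra statement) = 9.
The elision shares a bar with the next section but does not change this unit's count.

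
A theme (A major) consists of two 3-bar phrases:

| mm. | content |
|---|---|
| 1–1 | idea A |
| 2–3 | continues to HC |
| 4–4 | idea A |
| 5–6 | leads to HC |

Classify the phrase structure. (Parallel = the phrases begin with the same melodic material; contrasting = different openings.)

repeated phrase

Both phrases have the same opening (A) and the same cadence (half cadence): the second is a restatement, not a consequent, so this is a repeated phrase rather than a period.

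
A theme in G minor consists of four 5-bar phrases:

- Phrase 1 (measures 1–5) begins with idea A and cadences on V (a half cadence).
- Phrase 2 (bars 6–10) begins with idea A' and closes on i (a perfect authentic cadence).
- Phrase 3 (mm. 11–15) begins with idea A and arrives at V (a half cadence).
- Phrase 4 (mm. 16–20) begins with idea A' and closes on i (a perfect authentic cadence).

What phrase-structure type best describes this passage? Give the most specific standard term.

The cadence pattern HC–PAC–HC–PAC is weak–strong twice, and phrases 3–4 restate phrases 1–2: a period heard twice, not a double period (which would end weakly at phrase 2).

repeated period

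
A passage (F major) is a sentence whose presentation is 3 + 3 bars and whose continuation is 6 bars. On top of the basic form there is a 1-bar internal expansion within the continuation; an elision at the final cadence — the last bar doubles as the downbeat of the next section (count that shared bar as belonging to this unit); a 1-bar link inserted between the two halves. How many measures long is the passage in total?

14 measures

Basic sentence: 3 + 3 + 6 = 12 bars.
12 (basic form) + 1 (internal expansion) + 1 (link) = 14.
The elision shares a bar with the next section but does not change this unit's count.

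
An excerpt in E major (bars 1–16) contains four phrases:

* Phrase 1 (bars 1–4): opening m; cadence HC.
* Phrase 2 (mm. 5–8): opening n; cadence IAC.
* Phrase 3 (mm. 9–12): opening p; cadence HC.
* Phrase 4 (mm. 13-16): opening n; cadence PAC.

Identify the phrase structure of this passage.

contrasting double period

Four phrases in two halves: the first half (mm. 1–8) ends with an imperfect authentic cadence, the second (mm. 9–16) with a perfect authentic cadence — a large antecedent–consequent pair, i.e. a double period.
Phrase 3 begins with different material from phrase 1, making it contrasting.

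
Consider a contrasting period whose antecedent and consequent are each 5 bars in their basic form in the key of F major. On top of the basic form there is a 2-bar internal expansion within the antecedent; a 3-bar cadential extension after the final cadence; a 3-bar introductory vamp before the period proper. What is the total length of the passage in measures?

Basic contrasting period: 5 + 5 = 10 bars.
10 (basic form) + 2 (internal expansion) + 3 (cadential extension) + 3 (introduction) = 18.

18 measures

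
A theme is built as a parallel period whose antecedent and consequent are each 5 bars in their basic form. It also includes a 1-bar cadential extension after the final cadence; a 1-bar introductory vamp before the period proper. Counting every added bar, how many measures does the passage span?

Basic parallel period: 5 + 5 = 10 bars.
10 (basic form) + 1 (cadential extension) + 1 (introduction) = 12.

12 measures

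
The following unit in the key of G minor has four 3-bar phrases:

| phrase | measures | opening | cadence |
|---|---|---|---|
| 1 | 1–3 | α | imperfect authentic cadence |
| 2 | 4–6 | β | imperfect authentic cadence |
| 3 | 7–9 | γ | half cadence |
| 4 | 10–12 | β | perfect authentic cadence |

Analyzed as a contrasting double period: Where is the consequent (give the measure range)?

measures 7–12

In a double period the four phrases pair into a large antecedent (phrases 1–2, ending imperfect authentic cadence) and a large consequent (phrases 3–4, ending perfect authentic cadence). The consequent spans measures 7–12.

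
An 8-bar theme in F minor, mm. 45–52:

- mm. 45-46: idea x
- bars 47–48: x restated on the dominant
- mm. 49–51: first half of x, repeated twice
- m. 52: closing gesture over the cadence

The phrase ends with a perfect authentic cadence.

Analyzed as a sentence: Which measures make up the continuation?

After the presentation (mm. 45–48), the continuation covers the fragmentation through the cadence: measures 49-52.

measures 49–52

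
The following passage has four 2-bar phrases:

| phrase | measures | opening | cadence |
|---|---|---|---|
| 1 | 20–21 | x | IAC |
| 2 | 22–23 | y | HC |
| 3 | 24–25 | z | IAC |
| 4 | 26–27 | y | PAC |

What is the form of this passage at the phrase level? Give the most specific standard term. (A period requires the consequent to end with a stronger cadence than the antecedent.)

Four phrases in two halves: the first half (measures 20–23) ends with a half cadence, the second (mm. 24–27) with a perfect authentic cadence — a large antecedent–consequent pair, i.e. a double period.
Phrase 3 begins with different material from phrase 1, making it contrasting.

contrasting double period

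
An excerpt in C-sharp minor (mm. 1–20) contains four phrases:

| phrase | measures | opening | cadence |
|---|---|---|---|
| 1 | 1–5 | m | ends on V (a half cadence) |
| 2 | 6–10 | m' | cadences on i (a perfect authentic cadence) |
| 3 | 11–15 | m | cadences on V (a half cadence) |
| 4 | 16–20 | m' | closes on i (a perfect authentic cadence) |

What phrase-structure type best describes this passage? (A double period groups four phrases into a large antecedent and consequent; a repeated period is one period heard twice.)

repeated period

The cadence pattern HC–PAC–HC–PAC is weak–strong twice, and phrases 3–4 restate phrases 1–2: a period heard twice, not a double period (which would end weakly at phrase 2).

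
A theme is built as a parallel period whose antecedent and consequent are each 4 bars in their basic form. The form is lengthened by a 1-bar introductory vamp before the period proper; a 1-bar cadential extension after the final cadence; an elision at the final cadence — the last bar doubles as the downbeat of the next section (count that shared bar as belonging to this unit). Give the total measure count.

10 measures

Basic parallel period: 4 + 4 = 8 bars.
8 (basic form) + 1 (introduction) + 1 (cadential extension) = 10.
The elision shares a bar with the next section but does not change this unit's count.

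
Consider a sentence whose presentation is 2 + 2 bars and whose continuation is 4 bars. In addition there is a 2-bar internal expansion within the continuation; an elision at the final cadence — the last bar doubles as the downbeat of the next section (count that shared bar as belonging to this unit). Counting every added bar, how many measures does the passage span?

Basic sentence: 2 + 2 + 4 = 8 bars.
8 (basic form) + 2 (internal expansion) = 10.
The elision shares a bar with the next section but does not change this unit's count.

10 measures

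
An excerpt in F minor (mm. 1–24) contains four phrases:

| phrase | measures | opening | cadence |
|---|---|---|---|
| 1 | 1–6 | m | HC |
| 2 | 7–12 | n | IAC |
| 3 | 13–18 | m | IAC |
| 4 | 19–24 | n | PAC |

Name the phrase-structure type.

Four phrases in two halves: the first half (mm. 1–12) ends with an imperfect authentic cadence, the second (bars 13–24) with a perfect authentic cadence — a large antecedent–consequent pair, i.e. a double period.
Phrase 3 begins with the same material as phrase 1, making it parallel.

parallel double period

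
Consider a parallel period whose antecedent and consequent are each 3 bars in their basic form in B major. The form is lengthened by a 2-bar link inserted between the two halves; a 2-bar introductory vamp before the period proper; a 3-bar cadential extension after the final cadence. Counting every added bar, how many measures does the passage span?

Basic parallel period: 3 + 3 = 6 bars.
6 (basic form) + 2 (link) + 2 (introduction) + 3 (cadential extension) = 13.

13 measures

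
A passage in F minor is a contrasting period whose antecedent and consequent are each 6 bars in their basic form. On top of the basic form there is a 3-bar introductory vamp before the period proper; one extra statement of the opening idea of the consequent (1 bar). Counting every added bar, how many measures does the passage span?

16 measures

Basic contrasting period: 6 + 6 = 12 bars.
12 (basic form) + 3 (introduction) + 1 (extra statement) = 16.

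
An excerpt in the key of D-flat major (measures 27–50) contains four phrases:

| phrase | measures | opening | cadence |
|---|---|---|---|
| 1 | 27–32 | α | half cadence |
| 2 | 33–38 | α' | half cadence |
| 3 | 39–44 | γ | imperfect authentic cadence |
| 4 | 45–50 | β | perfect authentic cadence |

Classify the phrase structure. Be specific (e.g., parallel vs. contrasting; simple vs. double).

contrasting double period

Four phrases in two halves: the first half (mm. 27-38) ends with a half cadence, the second (measures 39-50) with a perfect authentic cadence — a large antecedent–consequent pair, i.e. a double period.
Phrase 3 begins with different material from phrase 1, making it contrasting.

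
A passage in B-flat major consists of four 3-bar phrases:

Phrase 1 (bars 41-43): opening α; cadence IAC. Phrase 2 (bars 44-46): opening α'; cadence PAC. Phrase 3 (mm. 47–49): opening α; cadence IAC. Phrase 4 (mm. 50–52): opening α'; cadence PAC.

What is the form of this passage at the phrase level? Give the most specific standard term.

The cadence pattern IAC–PAC–IAC–PAC is weak–strong twice, and phrases 3–4 restate phrases 1–2: a period heard twice, not a double period (which would end weakly at phrase 2).

repeated period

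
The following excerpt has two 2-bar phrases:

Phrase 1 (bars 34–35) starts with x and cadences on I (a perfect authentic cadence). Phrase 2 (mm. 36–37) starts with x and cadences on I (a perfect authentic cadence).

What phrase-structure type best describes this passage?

Both phrases have the same opening (x) and the same cadence (perfect authentic cadence): the second is a restatement, not a consequent, so this is a repeated phrase rather than a period.

repeated phrase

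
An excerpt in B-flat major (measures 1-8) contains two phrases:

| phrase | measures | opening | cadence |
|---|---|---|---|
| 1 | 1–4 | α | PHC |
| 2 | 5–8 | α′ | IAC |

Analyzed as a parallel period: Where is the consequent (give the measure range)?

The antecedent is the phrase ending with the weaker cadence (Phrygian half cadence, phrase 1) and the consequent the one ending more conclusively (imperfect authentic cadence, phrase 2); the consequent is measures 5–8.

measures 5–8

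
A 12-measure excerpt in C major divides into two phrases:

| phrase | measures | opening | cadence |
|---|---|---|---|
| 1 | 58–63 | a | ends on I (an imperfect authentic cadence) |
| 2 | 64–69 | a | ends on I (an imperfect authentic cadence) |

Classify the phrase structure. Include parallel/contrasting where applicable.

Both phrases have the same opening (a) and the same cadence (imperfect authentic cadence): the second is a restatement, not a consequent, so this is a repeated phrase rather than a period.

repeated phrase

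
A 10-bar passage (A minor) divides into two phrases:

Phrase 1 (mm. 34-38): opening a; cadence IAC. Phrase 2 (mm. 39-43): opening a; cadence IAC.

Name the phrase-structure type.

repeated phrase

Both phrases have the same opening (a) and the same cadence (imperfect authentic cadence): the second is a restatement, not a consequent, so this is a repeated phrase rather than a period.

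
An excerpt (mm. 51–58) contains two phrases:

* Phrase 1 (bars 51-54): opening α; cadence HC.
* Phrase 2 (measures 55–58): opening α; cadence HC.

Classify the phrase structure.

repeated phrase

Both phrases have the same opening (α) and the same cadence (half cadence): the second is a restatement, not a consequent, so this is a repeated phrase rather than a period.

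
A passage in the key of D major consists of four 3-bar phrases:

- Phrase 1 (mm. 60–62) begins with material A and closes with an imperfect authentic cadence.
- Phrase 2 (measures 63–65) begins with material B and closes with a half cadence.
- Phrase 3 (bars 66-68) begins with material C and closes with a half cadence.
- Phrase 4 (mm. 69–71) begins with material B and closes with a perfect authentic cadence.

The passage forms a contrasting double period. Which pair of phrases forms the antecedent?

In a double period the first pair of phrases (ending half cadence) is the large antecedent and the second pair (ending perfect authentic cadence) is the large consequent; the antecedent is phrases 1 and 2.

phrases 1 and 2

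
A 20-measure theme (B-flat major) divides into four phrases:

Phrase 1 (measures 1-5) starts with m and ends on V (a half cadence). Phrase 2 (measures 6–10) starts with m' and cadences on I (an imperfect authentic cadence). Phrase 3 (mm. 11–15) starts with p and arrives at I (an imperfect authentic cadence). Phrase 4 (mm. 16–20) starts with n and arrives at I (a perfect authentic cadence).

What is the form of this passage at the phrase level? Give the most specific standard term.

contrasting double period

Four phrases in two halves: the first half (measures 1-10) ends with an imperfect authentic cadence, the second (measures 11–20) with a perfect authentic cadence — a large antecedent–consequent pair, i.e. a double period.
Phrase 3 begins with different material from phrase 1, making it contrasting.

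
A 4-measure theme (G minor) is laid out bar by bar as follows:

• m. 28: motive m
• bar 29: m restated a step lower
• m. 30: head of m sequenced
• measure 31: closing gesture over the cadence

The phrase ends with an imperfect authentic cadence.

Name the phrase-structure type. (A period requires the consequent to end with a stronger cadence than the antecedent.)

sentence

Basic idea (measure 28) + its repetition (m. 29) form the presentation; fragmentation and cadence (measures 30–31) form the continuation — the 4-bar whole is a sentence.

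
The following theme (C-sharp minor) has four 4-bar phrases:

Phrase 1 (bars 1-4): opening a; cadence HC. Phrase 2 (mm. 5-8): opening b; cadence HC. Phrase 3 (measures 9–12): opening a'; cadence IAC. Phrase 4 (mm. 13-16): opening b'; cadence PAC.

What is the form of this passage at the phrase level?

parallel double period

Four phrases in two halves: the first half (bars 1-8) ends with a half cadence, the second (bars 9–16) with a perfect authentic cadence — a large antecedent–consequent pair, i.e. a double period.
Phrase 3 begins with the same material as phrase 1, making it parallel.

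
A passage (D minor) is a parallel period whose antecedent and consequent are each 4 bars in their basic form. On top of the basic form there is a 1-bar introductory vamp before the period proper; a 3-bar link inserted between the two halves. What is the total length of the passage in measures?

12 measures

Basic parallel period: 4 + 4 = 8 bars.
8 (basic form) + 1 (introduction) + 3 (link) = 12.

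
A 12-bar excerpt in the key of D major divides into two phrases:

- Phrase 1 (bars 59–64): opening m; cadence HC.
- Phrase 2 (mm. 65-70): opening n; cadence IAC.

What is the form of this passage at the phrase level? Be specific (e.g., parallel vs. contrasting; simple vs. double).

Phrase 1 ends with a half cadence (weaker) and phrase 2 with an imperfect authentic cadence (stronger): antecedent + consequent = a period.
The two phrases open with different material (m / n), so the period is contrasting.

contrasting period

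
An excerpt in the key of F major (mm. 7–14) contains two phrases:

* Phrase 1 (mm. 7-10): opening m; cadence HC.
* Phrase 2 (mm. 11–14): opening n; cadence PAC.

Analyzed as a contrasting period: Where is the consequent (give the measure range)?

The antecedent is the phrase ending with the weaker cadence (half cadence, phrase 1) and the consequent the one ending more conclusively (perfect authentic cadence, phrase 2); the consequent is measures 11–14.

measures 11–14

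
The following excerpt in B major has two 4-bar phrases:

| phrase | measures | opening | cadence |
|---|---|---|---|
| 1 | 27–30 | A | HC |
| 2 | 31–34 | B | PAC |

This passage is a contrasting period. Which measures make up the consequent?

measures 31–34

The antecedent is the phrase ending with the weaker cadence (half cadence, phrase 1) and the consequent the one ending more conclusively (perfect authentic cadence, phrase 2); the consequent is measures 31–34.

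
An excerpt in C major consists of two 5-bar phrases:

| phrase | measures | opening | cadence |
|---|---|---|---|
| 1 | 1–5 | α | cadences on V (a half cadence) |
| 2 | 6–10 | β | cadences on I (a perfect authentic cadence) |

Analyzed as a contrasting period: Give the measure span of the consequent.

The antecedent is the phrase ending with the weaker cadence (half cadence, phrase 1) and the consequent the one ending more conclusively (perfect authentic cadence, phrase 2); the consequent is mm. 6-10.

measures 6–10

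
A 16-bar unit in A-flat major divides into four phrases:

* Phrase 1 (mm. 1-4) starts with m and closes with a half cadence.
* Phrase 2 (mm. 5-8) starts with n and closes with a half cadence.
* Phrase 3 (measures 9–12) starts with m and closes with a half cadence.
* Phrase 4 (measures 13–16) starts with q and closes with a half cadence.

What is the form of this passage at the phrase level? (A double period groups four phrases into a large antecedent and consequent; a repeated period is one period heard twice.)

Phrase 4 ends with a half cadence, no stronger than phrase 2's half cadence, so the four phrases do not form a double period; nor do phrases 3–4 duplicate 1–2, so it is not a repeated period. With no phrase reaching a conclusive cadence, the passage is a phrase group.

phrase group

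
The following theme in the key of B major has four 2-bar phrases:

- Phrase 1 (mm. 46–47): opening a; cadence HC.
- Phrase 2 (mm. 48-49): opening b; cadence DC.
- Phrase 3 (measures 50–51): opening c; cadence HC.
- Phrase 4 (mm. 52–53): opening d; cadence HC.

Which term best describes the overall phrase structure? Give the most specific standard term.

phrase group

Phrase 4 ends with a half cadence, no stronger than phrase 2's deceptive cadence, so the four phrases do not form a double period; nor do phrases 3–4 duplicate 1–2, so it is not a repeated period. With no phrase reaching a conclusive cadence, the passage is a phrase group.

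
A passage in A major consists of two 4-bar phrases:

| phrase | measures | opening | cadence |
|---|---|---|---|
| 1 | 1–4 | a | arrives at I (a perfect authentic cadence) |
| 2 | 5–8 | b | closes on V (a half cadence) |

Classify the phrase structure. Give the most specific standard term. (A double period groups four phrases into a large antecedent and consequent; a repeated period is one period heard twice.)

The second phrase closes with a half cadence, which is not stronger than the first phrase's perfect authentic cadence; without a weak→strong cadential pair there is no antecedent–consequent relationship, so this is a phrase group rather than a period.

phrase group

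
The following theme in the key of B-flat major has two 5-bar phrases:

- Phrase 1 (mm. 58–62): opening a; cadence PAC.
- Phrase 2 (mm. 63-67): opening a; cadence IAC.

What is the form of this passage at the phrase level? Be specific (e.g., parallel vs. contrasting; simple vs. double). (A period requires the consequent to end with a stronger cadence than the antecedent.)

phrase group

The second phrase closes with an imperfect authentic cadence, which is not stronger than the first phrase's perfect authentic cadence; without a weak→strong cadential pair there is no antecedent–consequent relationship, so this is a phrase group rather than a period.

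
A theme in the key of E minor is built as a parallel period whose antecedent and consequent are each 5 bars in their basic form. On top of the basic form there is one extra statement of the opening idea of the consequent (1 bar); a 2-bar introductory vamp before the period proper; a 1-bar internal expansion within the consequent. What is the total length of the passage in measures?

Basic parallel period: 5 + 5 = 10 bars.
10 (basic form) + 1 (extra statement) + 2 (introduction) + 1 (internal expansion) = 14.

14 measures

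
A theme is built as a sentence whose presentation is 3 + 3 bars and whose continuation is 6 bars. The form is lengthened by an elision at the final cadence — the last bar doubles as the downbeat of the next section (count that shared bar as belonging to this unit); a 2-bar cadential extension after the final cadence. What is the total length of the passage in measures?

14 measures

Basic sentence: 3 + 3 + 6 = 12 bars.
12 (basic form) + 2 (cadential extension) = 14.
The elision shares a bar with the next section but does not change this unit's count.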